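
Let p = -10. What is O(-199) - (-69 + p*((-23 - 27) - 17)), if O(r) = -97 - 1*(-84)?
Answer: -614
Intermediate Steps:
O(r) = -13 (O(r) = -97 + 84 = -13)
O(-199) - (-69 + p*((-23 - 27) - 17)) = -13 - (-69 - 10*((-23 - 27) - 17)) = -13 - (-69 - 10*(-50 - 17)) = -13 - (-69 - 10*(-67)) = -13 - (-69 + 670) = -13 - 1*601 = -13 - 601 = -614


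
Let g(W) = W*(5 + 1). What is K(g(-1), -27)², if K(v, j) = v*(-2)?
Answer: 144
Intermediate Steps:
g(W) = 6*W (g(W) = W*6 = 6*W)
K(v, j) = -2*v
K(g(-1), -27)² = (-12*(-1))² = (-2*(-6))² = 12² = 144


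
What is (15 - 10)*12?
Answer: 60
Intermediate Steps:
(15 - 10)*12 = 5*12 = 60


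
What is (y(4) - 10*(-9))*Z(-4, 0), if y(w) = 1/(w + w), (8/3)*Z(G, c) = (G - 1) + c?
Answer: -10815/64 ≈ -168.98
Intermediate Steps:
Z(G, c) = -3/8 + 3*G/8 + 3*c/8 (Z(G, c) = 3*((G - 1) + c)/8 = 3*((-1 + G) + c)/8 = 3*(-1 + G + c)/8 = -3/8 + 3*G/8 + 3*c/8)
y(w) = 1/(2*w)
(y(4) - 10*(-9))*Z(-4, 0) = ((½)/4 - 10*(-9))*(-3/8 + (3/8)*(-4) + (3/8)*0) = ((½)*(¼) + 90)*(-3/8 - 3/2 + 0) = (⅛ + 90)*(-15/8) = (721/8)*(-15/8) = -10815/64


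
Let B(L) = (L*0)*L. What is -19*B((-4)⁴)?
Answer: 0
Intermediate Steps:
B(L) = 0 (B(L) = 0*L = 0)
-19*B((-4)⁴) = -19*0 = 0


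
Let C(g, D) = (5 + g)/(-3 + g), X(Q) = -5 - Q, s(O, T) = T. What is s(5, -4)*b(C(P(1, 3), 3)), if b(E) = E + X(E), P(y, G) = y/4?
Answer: 20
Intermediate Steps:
P(y, G) = y/4 (P(y, G) = y*(1/4) = y/4)
C(g, D) = (5 + g)/(-3 + g)
b(E) = -5 (b(E) = E + (-5 - E) = -5)
s(5, -4)*b(C(P(1, 3), 3)) = -4*(-5) = 20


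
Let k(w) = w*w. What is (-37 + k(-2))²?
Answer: 1089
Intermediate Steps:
k(w) = w²
(-37 + k(-2))² = (-37 + (-2)²)² = (-37 + 4)² = (-33)² = 1089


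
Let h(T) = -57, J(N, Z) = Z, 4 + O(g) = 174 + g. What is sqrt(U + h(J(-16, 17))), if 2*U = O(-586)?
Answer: I*sqrt(265) ≈ 16.279*I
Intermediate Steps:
O(g) = 170 + g (O(g) = -4 + (174 + g) = 170 + g)
U = -208 (U = (170 - 586)/2 = (1/2)*(-416) = -208)
sqrt(U + h(J(-16, 17))) = sqrt(-208 - 57) = sqrt(-265) = I*sqrt(265)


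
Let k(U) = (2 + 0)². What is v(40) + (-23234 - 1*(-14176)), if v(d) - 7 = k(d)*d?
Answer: -8891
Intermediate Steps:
k(U) = 4 (k(U) = 2² = 4)
v(d) = 7 + 4*d
v(40) + (-23234 - 1*(-14176)) = (7 + 4*40) + (-23234 - 1*(-14176)) = (7 + 160) + (-23234 + 14176) = 167 - 9058 = -8891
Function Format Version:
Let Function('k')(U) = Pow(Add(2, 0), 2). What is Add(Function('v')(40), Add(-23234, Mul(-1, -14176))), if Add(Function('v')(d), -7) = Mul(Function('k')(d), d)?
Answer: -8891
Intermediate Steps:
Function('k')(U) = 4 (Function('k')(U) = Pow(2, 2) = 4)
Function('v')(d) = Add(7, Mul(4, d))
Add(Function('v')(40), Add(-23234, Mul(-1, -14176))) = Add(Add(7, Mul(4, 40)), Add(-23234, Mul(-1, -14176))) = Add(Add(7, 160), Add(-23234, 14176)) = Add(167, -9058) = -8891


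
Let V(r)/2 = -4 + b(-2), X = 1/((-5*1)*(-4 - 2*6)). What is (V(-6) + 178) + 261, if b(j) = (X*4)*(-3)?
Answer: 4307/10 ≈ 430.70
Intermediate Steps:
X = 1/80 (X = 1/(-5*(-4 - 12)) = 1/(-5*(-16)) = 1/80 ≈ 0.012500)
b(j) = -3/20 (b(j) = ((1/80)*4)*(-3) = (1/20)*(-3) = -3/20)
V(r) = -83/10 (V(r) = 2*(-4 - 3/20) = 2*(-83/20) = -83/10)
(V(-6) + 178) + 261 = (-83/10 + 178) + 261 = 1697/10 + 261 = 4307/10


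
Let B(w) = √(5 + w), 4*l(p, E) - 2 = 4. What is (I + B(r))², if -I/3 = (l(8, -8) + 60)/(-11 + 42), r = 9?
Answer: 189977/3844 - 369*√14/31 ≈ 4.8839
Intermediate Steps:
l(p, E) = 3/2 (l(p, E) = ½ + (¼)*4 = ½ + 1 = 3/2)
I = -369/62 (I = -3*(3/2 + 60)/(-11 + 42) = -369/(2*31) = -3*123/62 = -369/62 ≈ -5.9516)
(I + B(r))² = (-369/62 + √(5 + 9))² = (-369/62 + √14)²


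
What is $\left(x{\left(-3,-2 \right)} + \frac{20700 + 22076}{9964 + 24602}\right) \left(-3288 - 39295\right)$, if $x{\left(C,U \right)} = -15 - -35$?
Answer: $- \frac{15630004984}{17283} \approx -9.0436 \cdot 10^{5}$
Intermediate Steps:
$x{\left(C,U \right)} = 20$ ($x{\left(C,U \right)} = -15 + 35 = 20$)
$\left(x{\left(-3,-2 \right)} + \frac{20700 + 22076}{9964 + 24602}\right) \left(-3288 - 39295\right) = \left(20 + \frac{20700 + 22076}{9964 + 24602}\right) \left(-3288 - 39295\right) = \left(20 + \frac{42776}{34566}\right) \left(-42583\right) = \left(20 + 42776 \cdot \frac{1}{34566}\right) \left(-42583\right) = \left(20 + \frac{21388}{17283}\right) \left(-42583\right) = \frac{367048}{17283} \left(-42583\right) = - \frac{15630004984}{17283}$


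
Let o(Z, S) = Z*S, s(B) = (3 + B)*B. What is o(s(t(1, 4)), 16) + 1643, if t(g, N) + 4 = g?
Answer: 1643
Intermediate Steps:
t(g, N) = -4 + g
s(B) = B*(3 + B)
o(Z, S) = S*Z
o(s(t(1, 4)), 16) + 1643 = 16*((-4 + 1)*(3 + (-4 + 1))) + 1643 = 16*(-3*(3 - 3)) + 1643 = 16*(-3*0) + 1643 = 16*0 + 1643 = 0 + 1643 = 1643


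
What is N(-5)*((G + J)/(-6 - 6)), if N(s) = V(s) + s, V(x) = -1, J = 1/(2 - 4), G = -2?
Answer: -5/4 ≈ -1.2500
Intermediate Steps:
J = -½ (J = 1/(-2) = -½ ≈ -0.50000)
N(s) = -1 + s
N(-5)*((G + J)/(-6 - 6)) = (-1 - 5)*((-2 - ½)/(-6 - 6)) = -(-15)/(-12) = -(-15)*(-1)/12 = -6*5/24 = -5/4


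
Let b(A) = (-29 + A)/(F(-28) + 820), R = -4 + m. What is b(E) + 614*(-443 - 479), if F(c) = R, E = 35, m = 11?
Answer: -468171310/827 ≈ -5.6611e+5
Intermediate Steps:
R = 7 (R = -4 + 11 = 7)
F(c) = 7
b(A) = -29/827 + A/827 (b(A) = (-29 + A)/(7 + 820) = (-29 + A)/827 = (-29 + A)*(1/827) = -29/827 + A/827)
b(E) + 614*(-443 - 479) = (-29/827 + (1/827)*35) + 614*(-443 - 479) = (-29/827 + 35/827) + 614*(-922) = 6/827 - 566108 = -468171310/827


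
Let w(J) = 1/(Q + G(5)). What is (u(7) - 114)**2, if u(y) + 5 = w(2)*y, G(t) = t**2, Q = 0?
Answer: 8809024/625 ≈ 14094.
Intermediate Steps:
w(J) = 1/25 (w(J) = 1/(0 + 5**2) = 1/(0 + 25) = 1/25)
u(y) = -5 + y/25
(u(7) - 114)**2 = ((-5 + (1/25)*7) - 114)**2 = ((-5 + 7/25) - 114)**2 = (-118/25 - 114)**2 = (-2968/25)**2 = 8809024/625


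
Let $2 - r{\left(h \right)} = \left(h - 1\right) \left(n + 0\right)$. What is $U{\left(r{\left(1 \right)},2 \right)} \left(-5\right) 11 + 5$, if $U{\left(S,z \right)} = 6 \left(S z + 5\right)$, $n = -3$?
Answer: $-2965$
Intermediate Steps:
$r{\left(h \right)} = -1 + 3 h$ ($r{\left(h \right)} = 2 - \left(h - 1\right) \left(-3 + 0\right) = 2 - \left(-1 + h\right) \left(-3\right) = 2 - \left(3 - 3 h\right) = 2 + \left(-3 + 3 h\right) = -1 + 3 h$)
$U{\left(S,z \right)} = 30 + 6 S z$ ($U{\left(S,z \right)} = 6 \left(5 + S z\right) = 30 + 6 S z$)
$U{\left(r{\left(1 \right)},2 \right)} \left(-5\right) 11 + 5 = \left(30 + 6 \left(-1 + 3 \cdot 1\right) 2\right) \left(-5\right) 11 + 5 = \left(30 + 6 \left(-1 + 3\right) 2\right) \left(-5\right) 11 + 5 = \left(30 + 6 \cdot 2 \cdot 2\right) \left(-5\right) 11 + 5 = \left(30 + 24\right) \left(-5\right) 11 + 5 = 54 \left(-5\right) 11 + 5 = \left(-270\right) 11 + 5 = -2970 + 5 = -2965$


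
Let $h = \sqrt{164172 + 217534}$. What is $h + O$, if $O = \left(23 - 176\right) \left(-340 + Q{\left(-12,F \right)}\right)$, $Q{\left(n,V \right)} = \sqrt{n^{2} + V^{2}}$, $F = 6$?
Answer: $52020 + \sqrt{381706} - 918 \sqrt{5} \approx 50585.0$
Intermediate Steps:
$Q{\left(n,V \right)} = \sqrt{V^{2} + n^{2}}$
$O = 52020 - 918 \sqrt{5}$ ($O = \left(23 - 176\right) \left(-340 + \sqrt{6^{2} + \left(-12\right)^{2}}\right) = \left(23 - 176\right) \left(-340 + \sqrt{36 + 144}\right) = - 153 \left(-340 + \sqrt{180}\right) = - 153 \left(-340 + 6 \sqrt{5}\right) = 52020 - 918 \sqrt{5} \approx 49967.0$)
$h = \sqrt{381706} \approx 617.82$
$h + O = \sqrt{381706} + \left(52020 - 918 \sqrt{5}\right) = 52020 + \sqrt{381706} - 918 \sqrt{5}$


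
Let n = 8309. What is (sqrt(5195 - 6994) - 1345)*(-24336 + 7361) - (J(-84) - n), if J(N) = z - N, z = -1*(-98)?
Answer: 22839502 - 16975*I*sqrt(1799) ≈ 2.2839e+7 - 7.1999e+5*I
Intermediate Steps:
z = 98
J(N) = 98 - N
(sqrt(5195 - 6994) - 1345)*(-24336 + 7361) - (J(-84) - n) = (sqrt(5195 - 6994) - 1345)*(-24336 + 7361) - ((98 - 1*(-84)) - 1*8309) = (sqrt(-1799) - 1345)*(-16975) - ((98 + 84) - 8309) = (I*sqrt(1799) - 1345)*(-16975) - (182 - 8309) = (-1345 + I*sqrt(1799))*(-16975) - 1*(-8127) = (22831375 - 16975*I*sqrt(1799)) + 8127 = 22839502 - 16975*I*sqrt(1799)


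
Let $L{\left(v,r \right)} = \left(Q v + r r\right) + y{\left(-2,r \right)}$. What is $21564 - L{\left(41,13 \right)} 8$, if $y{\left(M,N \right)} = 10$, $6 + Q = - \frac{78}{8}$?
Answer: $25298$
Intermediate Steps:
$Q = - \frac{63}{4}$ ($Q = -6 - \frac{78}{8} = -6 - \frac{39}{4} = - \frac{63}{4} \approx -15.75$)
$L{\left(v,r \right)} = 10 + r^{2} - \frac{63 v}{4}$ ($L{\left(v,r \right)} = \left(- \frac{63 v}{4} + r r\right) + 10 = \left(- \frac{63 v}{4} + r^{2}\right) + 10 = \left(r^{2} - \frac{63 v}{4}\right) + 10 = 10 + r^{2} - \frac{63 v}{4}$)
$21564 - L{\left(41,13 \right)} 8 = 21564 - \left(10 + 13^{2} - \frac{2583}{4}\right) 8 = 21564 - \left(10 + 169 - \frac{2583}{4}\right) 8 = 21564 - \left(- \frac{1867}{4}\right) 8 = 21564 - -3734 = 21564 + 3734 = 25298$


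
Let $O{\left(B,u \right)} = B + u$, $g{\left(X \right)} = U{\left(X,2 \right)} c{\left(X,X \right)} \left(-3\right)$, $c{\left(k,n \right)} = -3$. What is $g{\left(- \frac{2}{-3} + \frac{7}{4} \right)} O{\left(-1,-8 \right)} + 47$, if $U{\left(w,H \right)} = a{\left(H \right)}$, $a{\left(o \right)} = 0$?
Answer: $47$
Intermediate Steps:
$U{\left(w,H \right)} = 0$
$g{\left(X \right)} = 0$ ($g{\left(X \right)} = 0 \left(-3\right) \left(-3\right) = 0 \left(-3\right) = 0$)
$g{\left(- \frac{2}{-3} + \frac{7}{4} \right)} O{\left(-1,-8 \right)} + 47 = 0 \left(-1 - 8\right) + 47 = 0 \left(-9\right) + 47 = 0 + 47 = 47$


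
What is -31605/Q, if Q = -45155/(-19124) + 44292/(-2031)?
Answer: 409188291540/251776801 ≈ 1625.2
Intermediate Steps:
Q = -251776801/12946948 (Q = -45155*(-1/19124) + 44292*(-1/2031) = 45155/19124 - 14764/677 = -251776801/12946948 ≈ -19.447)
-31605/Q = -31605/(-251776801/12946948) = -31605*(-12946948/251776801) = 409188291540/251776801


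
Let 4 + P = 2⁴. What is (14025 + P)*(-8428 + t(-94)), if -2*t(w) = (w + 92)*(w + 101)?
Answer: -118205577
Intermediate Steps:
t(w) = -(92 + w)*(101 + w)/2 (t(w) = -(w + 92)*(w + 101)/2 = -(92 + w)*(101 + w)/2)
P = 12 (P = -4 + 2⁴ = -4 + 16 = 12)
(14025 + P)*(-8428 + t(-94)) = (14025 + 12)*(-8428 + (-4646 - 193/2*(-94) - ½*(-94)²)) = 14037*(-8428 + (-4646 + 9071 - ½*8836)) = 14037*(-8428 + (-4646 + 9071 - 4418)) = 14037*(-8428 + 7) = 14037*(-8421) = -118205577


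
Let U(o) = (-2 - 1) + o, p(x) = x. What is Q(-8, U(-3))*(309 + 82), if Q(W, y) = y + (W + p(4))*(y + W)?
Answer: 19550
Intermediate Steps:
U(o) = -3 + o
Q(W, y) = y + (4 + W)*(W + y) (Q(W, y) = y + (W + 4)*(y + W) = y + (4 + W)*(W + y))
Q(-8, U(-3))*(309 + 82) = ((-8)² + 4*(-8) + 5*(-3 - 3) - 8*(-3 - 3))*(309 + 82) = (64 - 32 + 5*(-6) - 8*(-6))*391 = (64 - 32 - 30 + 48)*391 = 50*391 = 19550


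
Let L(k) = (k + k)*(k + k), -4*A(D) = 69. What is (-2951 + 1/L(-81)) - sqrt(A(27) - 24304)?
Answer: -77446043/26244 - I*sqrt(97285)/2 ≈ -2951.0 - 155.95*I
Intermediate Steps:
A(D) = -69/4 (A(D) = -1/4*69 = -69/4)
L(k) = 4*k**2 (L(k) = (2*k)*(2*k) = 4*k**2)
(-2951 + 1/L(-81)) - sqrt(A(27) - 24304) = (-2951 + 1/(4*(-81)**2)) - sqrt(-69/4 - 24304) = (-2951 + 1/(4*6561)) - sqrt(-97285/4) = (-2951 + 1/26244) - I*sqrt(97285)/2 = -77446043/26244 - I*sqrt(97285)/2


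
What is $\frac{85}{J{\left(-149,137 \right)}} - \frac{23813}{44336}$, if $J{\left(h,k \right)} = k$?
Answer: $\frac{506179}{6074032} \approx 0.083335$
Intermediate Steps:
$\frac{85}{J{\left(-149,137 \right)}} - \frac{23813}{44336} = \frac{85}{137} - \frac{23813}{44336} = \frac{506179}{6074032}$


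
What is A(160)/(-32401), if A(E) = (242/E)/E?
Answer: -121/414732800 ≈ -2.9175e-7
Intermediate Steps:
A(E) = 242/E²
A(160)/(-32401) = (242/160²)/(-32401) = (242*(1/25600))*(-1/32401) = (121/12800)*(-1/32401) = -121/414732800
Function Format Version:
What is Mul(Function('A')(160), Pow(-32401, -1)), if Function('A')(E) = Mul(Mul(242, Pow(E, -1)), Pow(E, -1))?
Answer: Rational(-121, 414732800) ≈ -2.9175e-7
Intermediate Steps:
Function('A')(E) = Mul(242, Pow(E, -2))
Mul(Function('A')(160), Pow(-32401, -1)) = Mul(Mul(242, Pow(160, -2)), Pow(-32401, -1)) = Mul(Mul(242, Rational(1, 25600)), Rational(-1, 32401)) = Mul(Rational(121, 12800), Rational(-1, 32401)) = Rational(-121, 414732800)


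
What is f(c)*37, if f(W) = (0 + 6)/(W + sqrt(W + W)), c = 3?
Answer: 222 - 74*sqrt(6) ≈ 40.738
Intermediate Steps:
f(W) = 6/(W + sqrt(2)*sqrt(W)) (f(W) = 6/(W + sqrt(2*W)) = 6/(W + sqrt(2)*sqrt(W)))
f(c)*37 = (6/(3 + sqrt(2)*sqrt(3)))*37 = (6/(3 + sqrt(6)))*37 = 222/(3 + sqrt(6))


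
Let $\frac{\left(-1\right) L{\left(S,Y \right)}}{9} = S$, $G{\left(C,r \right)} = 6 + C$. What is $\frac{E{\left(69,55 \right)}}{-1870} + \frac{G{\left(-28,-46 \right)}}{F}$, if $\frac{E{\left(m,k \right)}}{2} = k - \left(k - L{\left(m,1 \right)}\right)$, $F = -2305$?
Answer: $\frac{58079}{86207} \approx 0.67372$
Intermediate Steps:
$L{\left(S,Y \right)} = - 9 S$
$E{\left(m,k \right)} = - 18 m$ ($E{\left(m,k \right)} = 2 \left(k - \left(k + 9 m\right)\right) = 2 \left(- 9 m\right) = - 18 m$)
$\frac{E{\left(69,55 \right)}}{-1870} + \frac{G{\left(-28,-46 \right)}}{F} = \frac{\left(-18\right) 69}{-1870} + \frac{6 - 28}{-2305} = \left(-1242\right) \left(- \frac{1}{1870}\right) - - \frac{22}{2305} = \frac{621}{935} + \frac{22}{2305} = \frac{58079}{86207}$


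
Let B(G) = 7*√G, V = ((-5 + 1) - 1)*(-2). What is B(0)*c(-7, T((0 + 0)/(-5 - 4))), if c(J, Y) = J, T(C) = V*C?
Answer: 0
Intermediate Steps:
V = 10 (V = (-4 - 1)*(-2) = -5*(-2) = 10)
T(C) = 10*C
B(0)*c(-7, T((0 + 0)/(-5 - 4))) = (7*√0)*(-7) = (7*0)*(-7) = 0*(-7) = 0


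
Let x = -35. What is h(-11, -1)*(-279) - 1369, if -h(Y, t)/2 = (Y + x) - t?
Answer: -26479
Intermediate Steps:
h(Y, t) = 70 - 2*Y + 2*t (h(Y, t) = -2*((Y - 35) - t) = -2*((-35 + Y) - t) = -2*(-35 + Y - t) = 70 - 2*Y + 2*t)
h(-11, -1)*(-279) - 1369 = (70 - 2*(-11) + 2*(-1))*(-279) - 1369 = (70 + 22 - 2)*(-279) - 1369 = 90*(-279) - 1369 = -25110 - 1369 = -26479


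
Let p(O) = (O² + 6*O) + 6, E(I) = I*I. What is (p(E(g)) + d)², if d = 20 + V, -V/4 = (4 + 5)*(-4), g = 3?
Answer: 93025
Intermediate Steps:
E(I) = I²
V = 144 (V = -4*(4 + 5)*(-4) = -36*(-4) = -4*(-36) = 144)
p(O) = 6 + O² + 6*O
d = 164 (d = 20 + 144 = 164)
(p(E(g)) + d)² = ((6 + (3²)² + 6*3²) + 164)² = ((6 + 9² + 6*9) + 164)² = ((6 + 81 + 54) + 164)² = (141 + 164)² = 305² = 93025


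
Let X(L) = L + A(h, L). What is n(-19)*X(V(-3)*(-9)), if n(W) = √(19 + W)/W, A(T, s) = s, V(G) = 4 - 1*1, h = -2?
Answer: 0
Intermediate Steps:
V(G) = 3 (V(G) = 4 - 1 = 3)
n(W) = √(19 + W)/W
X(L) = 2*L (X(L) = L + L = 2*L)
n(-19)*X(V(-3)*(-9)) = (√(19 - 19)/(-19))*(2*(3*(-9))) = (-√0/19)*(2*(-27)) = -1/19*0*(-54) = 0*(-54) = 0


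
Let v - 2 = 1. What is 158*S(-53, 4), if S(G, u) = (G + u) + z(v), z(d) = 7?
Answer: -6636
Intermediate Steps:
v = 3 (v = 2 + 1 = 3)
S(G, u) = 7 + G + u (S(G, u) = (G + u) + 7 = 7 + G + u)
158*S(-53, 4) = 158*(7 - 53 + 4) = 158*(-42) = -6636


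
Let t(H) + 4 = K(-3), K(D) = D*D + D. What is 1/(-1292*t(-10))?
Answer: -1/2584 ≈ -0.00038700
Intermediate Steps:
K(D) = D + D² (K(D) = D² + D = D + D²)
t(H) = 2 (t(H) = -4 - 3*(1 - 3) = -4 - 3*(-2) = -4 + 6 = 2)
1/(-1292*t(-10)) = 1/(-1292*2) = 1/(-2584) = -1/2584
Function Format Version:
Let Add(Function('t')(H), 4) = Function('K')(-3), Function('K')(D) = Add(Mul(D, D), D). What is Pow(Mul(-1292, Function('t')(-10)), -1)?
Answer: Rational(-1, 2584) ≈ -0.00038700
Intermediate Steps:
Function('K')(D) = Add(D, Pow(D, 2)) (Function('K')(D) = Add(Pow(D, 2), D) = Add(D, Pow(D, 2)))
Function('t')(H) = 2 (Function('t')(H) = Add(-4, Mul(-3, Add(1, -3))) = Add(-4, Mul(-3, -2)) = Add(-4, 6) = 2)
Pow(Mul(-1292, Function('t')(-10)), -1) = Pow(Mul(-1292, 2), -1) = Pow(-2584, -1) = Rational(-1, 2584)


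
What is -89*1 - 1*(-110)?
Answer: 21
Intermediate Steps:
-89*1 - 1*(-110) = -89 + 110 = 21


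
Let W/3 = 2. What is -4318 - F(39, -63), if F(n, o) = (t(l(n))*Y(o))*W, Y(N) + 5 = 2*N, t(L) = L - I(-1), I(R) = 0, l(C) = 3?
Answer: -1960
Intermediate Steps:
W = 6 (W = 3*2 = 6)
t(L) = L (t(L) = L - 1*0 = L + 0 = L)
Y(N) = -5 + 2*N
F(n, o) = -90 + 36*o (F(n, o) = (3*(-5 + 2*o))*6 = (-15 + 6*o)*6 = -90 + 36*o)
-4318 - F(39, -63) = -4318 - (-90 + 36*(-63)) = -4318 - (-90 - 2268) = -4318 - 1*(-2358) = -4318 + 2358 = -1960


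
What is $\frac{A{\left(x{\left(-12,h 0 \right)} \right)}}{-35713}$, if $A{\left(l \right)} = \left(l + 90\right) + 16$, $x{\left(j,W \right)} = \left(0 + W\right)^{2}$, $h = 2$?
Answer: $- \frac{106}{35713} \approx -0.0029681$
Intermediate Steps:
$x{\left(j,W \right)} = W^{2}$
$A{\left(l \right)} = 106 + l$ ($A{\left(l \right)} = \left(90 + l\right) + 16 = 106 + l$)
$\frac{A{\left(x{\left(-12,h 0 \right)} \right)}}{-35713} = \frac{106 + \left(2 \cdot 0\right)^{2}}{-35713} = \left(106 + 0^{2}\right) \left(- \frac{1}{35713}\right) = \left(106 + 0\right) \left(- \frac{1}{35713}\right) = 106 \left(- \frac{1}{35713}\right) = - \frac{106}{35713}$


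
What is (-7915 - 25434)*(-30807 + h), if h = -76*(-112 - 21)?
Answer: 690290951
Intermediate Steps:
h = 10108 (h = -76*(-133) = 10108)
(-7915 - 25434)*(-30807 + h) = (-7915 - 25434)*(-30807 + 10108) = -33349*(-20699) = 690290951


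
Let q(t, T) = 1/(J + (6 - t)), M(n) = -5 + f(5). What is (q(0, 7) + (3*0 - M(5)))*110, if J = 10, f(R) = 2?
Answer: 2695/8 ≈ 336.88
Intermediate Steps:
M(n) = -3 (M(n) = -5 + 2 = -3)
q(t, T) = 1/(16 - t) (q(t, T) = 1/(10 + (6 - t)) = 1/(16 - t))
(q(0, 7) + (3*0 - M(5)))*110 = (1/(16 - 1*0) + (3*0 - 1*(-3)))*110 = (1/(16 + 0) + (0 + 3))*110 = (1/16 + 3)*110 = (49/16)*110 = 2695/8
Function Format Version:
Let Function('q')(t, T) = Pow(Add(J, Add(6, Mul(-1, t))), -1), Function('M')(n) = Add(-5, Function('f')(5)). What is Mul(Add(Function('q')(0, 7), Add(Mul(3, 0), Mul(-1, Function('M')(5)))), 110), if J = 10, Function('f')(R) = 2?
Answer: Rational(2695, 8) ≈ 336.88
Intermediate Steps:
Function('M')(n) = -3 (Function('M')(n) = Add(-5, 2) = -3)
Function('q')(t, T) = Pow(Add(16, Mul(-1, t)), -1) (Function('q')(t, T) = Pow(Add(10, Add(6, Mul(-1, t))), -1) = Pow(Add(16, Mul(-1, t)), -1))
Mul(Add(Function('q')(0, 7), Add(Mul(3, 0), Mul(-1, Function('M')(5)))), 110) = Mul(Add(Pow(Add(16, Mul(-1, 0)), -1), Add(Mul(3, 0), Mul(-1, -3))), 110) = Mul(Add(Pow(Add(16, 0), -1), Add(0, 3)), 110) = Mul(Add(Pow(16, -1), 3), 110) = Mul(Add(Rational(1, 16), 3), 110) = Mul(Rational(49, 16), 110) = Rational(2695, 8)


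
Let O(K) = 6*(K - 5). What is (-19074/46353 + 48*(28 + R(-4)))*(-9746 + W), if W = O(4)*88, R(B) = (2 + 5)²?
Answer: -586650927412/15451 ≈ -3.7968e+7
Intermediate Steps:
R(B) = 49 (R(B) = 7² = 49)
O(K) = -30 + 6*K (O(K) = 6*(-5 + K) = -30 + 6*K)
W = -528 (W = (-30 + 6*4)*88 = (-30 + 24)*88 = -6*88 = -528)
(-19074/46353 + 48*(28 + R(-4)))*(-9746 + W) = (-19074/46353 + 48*(28 + 49))*(-9746 - 528) = (-19074*1/46353 + 48*77)*(-10274) = (-6358/15451 + 3696)*(-10274) = (57100538/15451)*(-10274) = -586650927412/15451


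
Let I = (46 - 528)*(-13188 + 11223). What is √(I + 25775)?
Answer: √972905 ≈ 986.36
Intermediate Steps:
I = 947130 (I = -482*(-1965) = 947130)
√(I + 25775) = √(947130 + 25775) = √972905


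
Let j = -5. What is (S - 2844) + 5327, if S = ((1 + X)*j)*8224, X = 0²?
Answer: -38637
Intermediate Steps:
X = 0
S = -41120 (S = ((1 + 0)*(-5))*8224 = (1*(-5))*8224 = -5*8224 = -41120)
(S - 2844) + 5327 = (-41120 - 2844) + 5327 = -43964 + 5327 = -38637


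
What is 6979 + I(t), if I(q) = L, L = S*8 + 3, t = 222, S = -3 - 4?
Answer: 6926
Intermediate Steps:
S = -7
L = -53 (L = -7*8 + 3 = -56 + 3 = -53)
I(q) = -53
6979 + I(t) = 6979 - 53 = 6926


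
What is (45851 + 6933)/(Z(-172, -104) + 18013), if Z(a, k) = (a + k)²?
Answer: 52784/94189 ≈ 0.56040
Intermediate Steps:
(45851 + 6933)/(Z(-172, -104) + 18013) = (45851 + 6933)/((-172 - 104)² + 18013) = 52784/((-276)² + 18013) = 52784/(76176 + 18013) = 52784/94189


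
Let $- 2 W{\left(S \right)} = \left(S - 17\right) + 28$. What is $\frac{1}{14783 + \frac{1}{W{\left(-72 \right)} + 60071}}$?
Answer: $\frac{120203}{1776960951} \approx 6.7645 \cdot 10^{-5}$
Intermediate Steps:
$W{\left(S \right)} = - \frac{11}{2} - \frac{S}{2}$ ($W{\left(S \right)} = - \frac{\left(S - 17\right) + 28}{2} = - \frac{\left(-17 + S\right) + 28}{2} = - \frac{11 + S}{2} = - \frac{11}{2} - \frac{S}{2}$)
$\frac{1}{14783 + \frac{1}{W{\left(-72 \right)} + 60071}} = \frac{1}{14783 + \frac{1}{\left(- \frac{11}{2} - -36\right) + 60071}} = \frac{1}{14783 + \frac{1}{\left(- \frac{11}{2} + 36\right) + 60071}} = \frac{1}{14783 + \frac{1}{\frac{61}{2} + 60071}} = \frac{1}{14783 + \frac{1}{\frac{120203}{2}}} = \frac{1}{14783 + \frac{2}{120203}} = \frac{1}{\frac{1776960951}{120203}} = \frac{120203}{1776960951}$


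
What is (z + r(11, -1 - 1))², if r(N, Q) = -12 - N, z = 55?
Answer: 1024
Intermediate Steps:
(z + r(11, -1 - 1))² = (55 + (-12 - 1*11))² = (55 + (-12 - 11))² = (55 - 23)² = 32² = 1024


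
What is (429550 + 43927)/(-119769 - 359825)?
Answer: -473477/479594 ≈ -0.98725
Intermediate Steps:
(429550 + 43927)/(-119769 - 359825) = 473477/(-479594) = 473477*(-1/479594) = -473477/479594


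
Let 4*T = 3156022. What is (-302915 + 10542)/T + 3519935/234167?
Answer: 5417567932703/369518101837 ≈ 14.661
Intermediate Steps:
T = 1578011/2 (T = (¼)*3156022 = 1578011/2 ≈ 7.8901e+5)
(-302915 + 10542)/T + 3519935/234167 = (-302915 + 10542)/(1578011/2) + 3519935/234167 = -292373*2/1578011 + 3519935*(1/234167) = -584746/1578011 + 3519935/234167 = 5417567932703/369518101837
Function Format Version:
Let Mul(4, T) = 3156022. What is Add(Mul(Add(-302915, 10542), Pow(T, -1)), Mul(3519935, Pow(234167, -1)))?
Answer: Rational(5417567932703, 369518101837) ≈ 14.661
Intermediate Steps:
T = Rational(1578011, 2) (T = Mul(Rational(1, 4), 3156022) = Rational(1578011, 2) ≈ 7.8901e+5)
Add(Mul(Add(-302915, 10542), Pow(T, -1)), Mul(3519935, Pow(234167, -1))) = Add(Mul(Add(-302915, 10542), Pow(Rational(1578011, 2), -1)), Mul(3519935, Pow(234167, -1))) = Add(Mul(-292373, Rational(2, 1578011)), Mul(3519935, Rational(1, 234167))) = Add(Rational(-584746, 1578011), Rational(3519935, 234167)) = Rational(5417567932703, 369518101837)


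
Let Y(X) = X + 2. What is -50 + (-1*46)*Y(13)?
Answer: -740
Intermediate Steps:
Y(X) = 2 + X
-50 + (-1*46)*Y(13) = -50 + (-1*46)*(2 + 13) = -50 - 46*15 = -50 - 690 = -740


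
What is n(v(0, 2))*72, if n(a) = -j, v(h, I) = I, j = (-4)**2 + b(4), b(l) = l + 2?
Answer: -1584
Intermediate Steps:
b(l) = 2 + l
j = 22 (j = (-4)**2 + (2 + 4) = 16 + 6 = 22)
n(a) = -22 (n(a) = -1*22 = -22)
n(v(0, 2))*72 = -22*72 = -1584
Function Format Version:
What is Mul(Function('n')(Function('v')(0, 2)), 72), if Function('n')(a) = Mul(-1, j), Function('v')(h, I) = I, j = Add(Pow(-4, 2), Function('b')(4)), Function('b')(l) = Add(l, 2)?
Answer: -1584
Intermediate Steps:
Function('b')(l) = Add(2, l)
j = 22 (j = Add(Pow(-4, 2), Add(2, 4)) = Add(16, 6) = 22)
Function('n')(a) = -22 (Function('n')(a) = Mul(-1, 22) = -22)
Mul(Function('n')(Function('v')(0, 2)), 72) = Mul(-22, 72) = -1584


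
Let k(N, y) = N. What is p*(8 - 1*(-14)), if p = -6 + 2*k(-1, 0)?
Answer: -176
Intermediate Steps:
p = -8 (p = -6 + 2*(-1) = -6 - 2 = -8)
p*(8 - 1*(-14)) = -8*(8 - 1*(-14)) = -8*(8 + 14) = -8*22 = -176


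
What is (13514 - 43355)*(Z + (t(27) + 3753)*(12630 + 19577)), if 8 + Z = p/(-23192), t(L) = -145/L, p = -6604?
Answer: -14457648115621795/4014 ≈ -3.6018e+12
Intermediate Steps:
Z = -3441/446 (Z = -8 - 6604/(-23192) = -8 - 6604*(-1/23192) = -8 + 127/446 = -3441/446 ≈ -7.7152)
(13514 - 43355)*(Z + (t(27) + 3753)*(12630 + 19577)) = (13514 - 43355)*(-3441/446 + (-145/27 + 3753)*(12630 + 19577)) = -29841*(-3441/446 + (-145*1/27 + 3753)*32207) = -29841*(-3441/446 + (-145/27 + 3753)*32207) = -29841*(-3441/446 + (101186/27)*32207) = -29841*(-3441/446 + 3258897502/27) = -29841*1453468192985/12042 = -14457648115621795/4014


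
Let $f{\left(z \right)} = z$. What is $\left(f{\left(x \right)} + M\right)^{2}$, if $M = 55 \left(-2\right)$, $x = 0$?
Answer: $12100$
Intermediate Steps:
$M = -110$
$\left(f{\left(x \right)} + M\right)^{2} = \left(0 - 110\right)^{2} = \left(-110\right)^{2} = 12100$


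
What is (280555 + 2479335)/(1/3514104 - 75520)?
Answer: -9698540488560/265385134079 ≈ -36.545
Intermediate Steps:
(280555 + 2479335)/(1/3514104 - 75520) = 2759890/(1/3514104 - 75520) = 2759890/(-265385134079/3514104) = 2759890*(-3514104/265385134079) = -9698540488560/265385134079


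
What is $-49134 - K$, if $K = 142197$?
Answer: $-191331$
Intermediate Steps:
$-49134 - K = -49134 - 142197 = -191331$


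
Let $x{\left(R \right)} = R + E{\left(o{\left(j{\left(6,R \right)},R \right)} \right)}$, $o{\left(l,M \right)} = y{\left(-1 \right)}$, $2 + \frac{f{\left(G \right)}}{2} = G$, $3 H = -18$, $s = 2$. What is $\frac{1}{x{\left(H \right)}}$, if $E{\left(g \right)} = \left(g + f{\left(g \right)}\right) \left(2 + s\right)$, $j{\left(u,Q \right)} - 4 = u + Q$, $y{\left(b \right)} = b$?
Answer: $- \frac{1}{34} \approx -0.029412$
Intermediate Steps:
$H = -6$ ($H = \frac{1}{3} \left(-18\right) = -6$)
$f{\left(G \right)} = -4 + 2 G$
$j{\left(u,Q \right)} = 4 + Q + u$ ($j{\left(u,Q \right)} = 4 + \left(u + Q\right) = 4 + \left(Q + u\right) = 4 + Q + u$)
$o{\left(l,M \right)} = -1$
$E{\left(g \right)} = -16 + 12 g$ ($E{\left(g \right)} = \left(g + \left(-4 + 2 g\right)\right) \left(2 + 2\right) = \left(-4 + 3 g\right) 4 = -16 + 12 g$)
$x{\left(R \right)} = -28 + R$ ($x{\left(R \right)} = R + \left(-16 + 12 \left(-1\right)\right) = R - 28 = -28 + R$)
$\frac{1}{x{\left(H \right)}} = \frac{1}{-28 - 6} = \frac{1}{-34} = - \frac{1}{34}$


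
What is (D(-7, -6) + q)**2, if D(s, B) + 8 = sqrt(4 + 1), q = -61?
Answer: (69 - sqrt(5))**2 ≈ 4457.4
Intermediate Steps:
D(s, B) = -8 + sqrt(5) (D(s, B) = -8 + sqrt(4 + 1) = -8 + sqrt(5))
(D(-7, -6) + q)**2 = ((-8 + sqrt(5)) - 61)**2 = (-69 + sqrt(5))**2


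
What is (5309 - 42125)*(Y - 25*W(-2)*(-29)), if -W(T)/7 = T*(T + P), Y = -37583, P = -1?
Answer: 2504702928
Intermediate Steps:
W(T) = -7*T*(-1 + T) (W(T) = -7*T*(T - 1) = -7*T*(-1 + T))
(5309 - 42125)*(Y - 25*W(-2)*(-29)) = (5309 - 42125)*(-37583 - 175*(-2)*(1 - 1*(-2))*(-29)) = -36816*(-37583 - 175*(-2)*(1 + 2)*(-29)) = -36816*(-37583 - 175*(-2)*3*(-29)) = -36816*(-37583 - 25*(-42)*(-29)) = -36816*(-37583 + 1050*(-29)) = -36816*(-37583 - 30450) = -36816*(-68033) = 2504702928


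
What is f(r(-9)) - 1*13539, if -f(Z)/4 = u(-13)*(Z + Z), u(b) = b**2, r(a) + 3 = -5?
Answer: -2723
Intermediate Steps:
r(a) = -8 (r(a) = -3 - 5 = -8)
f(Z) = -1352*Z (f(Z) = -4*(-13)**2*(Z + Z) = -676*2*Z = -1352*Z)
f(r(-9)) - 1*13539 = -1352*(-8) - 1*13539 = 10816 - 13539 = -2723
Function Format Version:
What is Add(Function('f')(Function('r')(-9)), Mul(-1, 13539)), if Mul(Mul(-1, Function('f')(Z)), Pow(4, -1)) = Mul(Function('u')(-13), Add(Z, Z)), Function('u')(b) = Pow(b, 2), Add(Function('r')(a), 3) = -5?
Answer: -2723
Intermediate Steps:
Function('r')(a) = -8 (Function('r')(a) = Add(-3, -5) = -8)
Function('f')(Z) = Mul(-1352, Z) (Function('f')(Z) = Mul(-4, Mul(Pow(-13, 2), Add(Z, Z))) = Mul(-4, Mul(169, Mul(2, Z))) = Mul(-4, Mul(338, Z)) = Mul(-1352, Z))
Add(Function('f')(Function('r')(-9)), Mul(-1, 13539)) = Add(Mul(-1352, -8), Mul(-1, 13539)) = Add(10816, -13539) = -2723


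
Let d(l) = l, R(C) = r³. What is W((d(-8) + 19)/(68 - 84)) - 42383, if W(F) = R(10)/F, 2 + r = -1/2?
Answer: -465963/11 ≈ -42360.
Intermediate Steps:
r = -5/2 (r = -2 - 1/2 = -2 - 1*½ = -2 - ½ = -5/2 ≈ -2.5000)
R(C) = -125/8 (R(C) = (-5/2)³ = -125/8)
W(F) = -125/(8*F)
W((d(-8) + 19)/(68 - 84)) - 42383 = -125*(68 - 84)/(-8 + 19)/8 - 42383 = -125/(8*(11/(-16))) - 42383 = -125/(8*(11*(-1/16))) - 42383 = -125/(8*(-11/16)) - 42383 = -125/8*(-16/11) - 42383 = 250/11 - 42383 = -465963/11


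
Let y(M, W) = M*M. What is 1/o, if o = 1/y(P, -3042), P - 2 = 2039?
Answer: 4165681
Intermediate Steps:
P = 2041 (P = 2 + 2039 = 2041)
y(M, W) = M**2
o = 1/4165681 (o = 1/(2041**2) = 1/4165681 ≈ 2.4006e-7)
1/o = 1/(1/4165681) = 4165681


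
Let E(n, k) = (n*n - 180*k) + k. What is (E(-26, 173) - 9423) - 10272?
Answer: -49986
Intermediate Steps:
E(n, k) = n**2 - 179*k (E(n, k) = (n**2 - 180*k) + k = n**2 - 179*k)
(E(-26, 173) - 9423) - 10272 = (((-26)**2 - 179*173) - 9423) - 10272 = ((676 - 30967) - 9423) - 10272 = (-30291 - 9423) - 10272 = -39714 - 10272 = -49986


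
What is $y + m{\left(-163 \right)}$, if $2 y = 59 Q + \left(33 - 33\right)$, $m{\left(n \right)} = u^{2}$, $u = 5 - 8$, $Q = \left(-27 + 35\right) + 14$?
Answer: $658$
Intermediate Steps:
$Q = 22$ ($Q = 8 + 14 = 22$)
$u = -3$ ($u = 5 - 8 = -3$)
$m{\left(n \right)} = 9$ ($m{\left(n \right)} = \left(-3\right)^{2} = 9$)
$y = 649$ ($y = \frac{59 \cdot 22 + \left(33 - 33\right)}{2} = \frac{1298 + \left(33 - 33\right)}{2} = \frac{1298 + 0}{2} = \frac{1}{2} \cdot 1298 = 649$)
$y + m{\left(-163 \right)} = 649 + 9 = 658$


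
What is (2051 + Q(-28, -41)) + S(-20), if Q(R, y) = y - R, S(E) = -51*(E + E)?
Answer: 4078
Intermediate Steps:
S(E) = -102*E
(2051 + Q(-28, -41)) + S(-20) = (2051 + (-41 - 1*(-28))) - 102*(-20) = (2051 + (-41 + 28)) + 2040 = (2051 - 13) + 2040 = 2038 + 2040 = 4078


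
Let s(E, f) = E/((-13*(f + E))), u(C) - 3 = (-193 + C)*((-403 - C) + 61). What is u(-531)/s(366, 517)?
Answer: 523568669/122 ≈ 4.2915e+6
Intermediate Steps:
u(C) = 3 + (-342 - C)*(-193 + C) (u(C) = 3 + (-193 + C)*((-403 - C) + 61) = 3 + (-193 + C)*(-342 - C) = 3 + (-342 - C)*(-193 + C))
s(E, f) = E/(-13*E - 13*f) (s(E, f) = E/((-13*(E + f))) = E/(-13*E - 13*f))
u(-531)/s(366, 517) = (66009 - 1*(-531)² - 149*(-531))/((-1*366/(13*366 + 13*517))) = (66009 - 1*281961 + 79119)/((-1*366/(4758 + 6721))) = (66009 - 281961 + 79119)/((-1*366/11479)) = -136833/((-1*366*1/11479)) = -136833/(-366/11479) = -136833*(-11479/366) = 523568669/122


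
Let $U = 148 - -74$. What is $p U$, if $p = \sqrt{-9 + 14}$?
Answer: $222 \sqrt{5} \approx 496.41$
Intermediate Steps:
$U = 222$ ($U = 148 + 74 = 222$)
$p = \sqrt{5} \approx 2.2361$
$p U = \sqrt{5} \cdot 222 = 222 \sqrt{5}$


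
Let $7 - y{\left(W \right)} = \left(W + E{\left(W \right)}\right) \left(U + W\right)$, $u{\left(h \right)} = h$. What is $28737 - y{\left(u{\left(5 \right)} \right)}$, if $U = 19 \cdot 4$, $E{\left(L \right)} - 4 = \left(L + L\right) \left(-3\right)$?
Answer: $27029$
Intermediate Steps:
$E{\left(L \right)} = 4 - 6 L$ ($E{\left(L \right)} = 4 + \left(L + L\right) \left(-3\right) = 4 + 2 L \left(-3\right) = 4 - 6 L$)
$U = 76$
$y{\left(W \right)} = 7 - \left(4 - 5 W\right) \left(76 + W\right)$ ($y{\left(W \right)} = 7 - \left(W - \left(-4 + 6 W\right)\right) \left(76 + W\right) = 7 - \left(4 - 5 W\right) \left(76 + W\right)$)
$28737 - y{\left(u{\left(5 \right)} \right)} = 28737 - \left(-297 + 5 \cdot 5^{2} + 376 \cdot 5\right) = 28737 - \left(-297 + 5 \cdot 25 + 1880\right) = 28737 - \left(-297 + 125 + 1880\right) = 28737 - 1708 = 27029$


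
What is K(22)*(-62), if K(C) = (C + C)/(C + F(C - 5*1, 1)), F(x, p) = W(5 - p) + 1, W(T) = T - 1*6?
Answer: -2728/21 ≈ -129.90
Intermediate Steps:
W(T) = -6 + T (W(T) = T - 6 = -6 + T)
F(x, p) = -p (F(x, p) = (-6 + (5 - p)) + 1 = (-1 - p) + 1 = -p)
K(C) = 2*C/(-1 + C) (K(C) = (C + C)/(C - 1*1) = (2*C)/(C - 1) = (2*C)/(-1 + C) = 2*C/(-1 + C))
K(22)*(-62) = (2*22/(-1 + 22))*(-62) = (2*22/21)*(-62) = (2*22*(1/21))*(-62) = (44/21)*(-62) = -2728/21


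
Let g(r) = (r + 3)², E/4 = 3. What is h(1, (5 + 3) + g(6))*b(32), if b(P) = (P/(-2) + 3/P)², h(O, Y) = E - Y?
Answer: -19949237/1024 ≈ -19482.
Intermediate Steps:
E = 12 (E = 4*3 = 12)
g(r) = (3 + r)²
h(O, Y) = 12 - Y
b(P) = (3/P - P/2)² (b(P) = (P*(-½) + 3/P)² = (-P/2 + 3/P)² = (3/P - P/2)²)
h(1, (5 + 3) + g(6))*b(32) = (12 - ((5 + 3) + (3 + 6)²))*((¼)*(-6 + 32²)²/32²) = (12 - (8 + 9²))*((¼)*(1/1024)*(-6 + 1024)²) = (12 - (8 + 81))*((¼)*(1/1024)*1018²) = (12 - 1*89)*((¼)*(1/1024)*1036324) = (12 - 89)*(259081/1024) = -77*259081/1024 = -19949237/1024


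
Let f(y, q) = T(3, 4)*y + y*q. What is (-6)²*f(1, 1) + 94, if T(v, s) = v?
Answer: 238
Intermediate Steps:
f(y, q) = 3*y + q*y (f(y, q) = 3*y + y*q = 3*y + q*y)
(-6)²*f(1, 1) + 94 = (-6)²*(1*(3 + 1)) + 94 = 36*(1*4) + 94 = 36*4 + 94 = 144 + 94 = 238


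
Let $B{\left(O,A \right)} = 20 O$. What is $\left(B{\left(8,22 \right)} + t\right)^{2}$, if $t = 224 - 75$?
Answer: $95481$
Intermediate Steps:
$t = 149$ ($t = 224 - 75 = 149$)
$\left(B{\left(8,22 \right)} + t\right)^{2} = \left(20 \cdot 8 + 149\right)^{2} = \left(160 + 149\right)^{2} = 309^{2} = 95481$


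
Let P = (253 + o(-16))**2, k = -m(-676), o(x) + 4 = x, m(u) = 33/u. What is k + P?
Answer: 36699397/676 ≈ 54289.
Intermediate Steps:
o(x) = -4 + x
k = 33/676 (k = -33/(-676) = -33*(-1)/676 = -1*(-33/676) = 33/676 ≈ 0.048817)
P = 54289 (P = (253 + (-4 - 16))**2 = (253 - 20)**2 = 233**2 = 54289)
k + P = 33/676 + 54289 = 36699397/676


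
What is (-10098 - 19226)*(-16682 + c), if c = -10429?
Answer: 795002964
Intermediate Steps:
(-10098 - 19226)*(-16682 + c) = (-10098 - 19226)*(-16682 - 10429) = -29324*(-27111) = 795002964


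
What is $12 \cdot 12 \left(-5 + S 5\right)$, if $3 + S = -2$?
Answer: $-4320$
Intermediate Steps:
$S = -5$ ($S = -3 - 2 = -5$)
$12 \cdot 12 \left(-5 + S 5\right) = 12 \cdot 12 \left(-5 - 25\right) = 144 \left(-5 - 25\right) = 144 \left(-30\right) = -4320$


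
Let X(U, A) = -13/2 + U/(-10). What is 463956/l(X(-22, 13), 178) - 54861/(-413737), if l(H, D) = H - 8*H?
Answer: 1919574148881/124534837 ≈ 15414.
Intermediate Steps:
X(U, A) = -13/2 - U/10 (X(U, A) = -13*½ + U*(-⅒) = -13/2 - U/10)
l(H, D) = -7*H
463956/l(X(-22, 13), 178) - 54861/(-413737) = 463956/((-7*(-13/2 - ⅒*(-22)))) - 54861/(-413737) = 463956/((-7*(-13/2 + 11/5))) - 54861*(-1/413737) = 463956/((-7*(-43/10))) + 54861/413737 = 463956/(301/10) + 54861/413737 = 463956*(10/301) + 54861/413737 = 4639560/301 + 54861/413737 = 1919574148881/124534837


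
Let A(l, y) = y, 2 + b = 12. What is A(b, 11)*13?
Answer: 143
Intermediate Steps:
b = 10 (b = -2 + 12 = 10)
A(b, 11)*13 = 11*13 = 143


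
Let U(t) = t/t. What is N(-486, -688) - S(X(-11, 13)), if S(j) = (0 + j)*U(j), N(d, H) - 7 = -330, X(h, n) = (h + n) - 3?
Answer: -322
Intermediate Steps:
U(t) = 1
X(h, n) = -3 + h + n
N(d, H) = -323 (N(d, H) = 7 - 330 = -323)
S(j) = j (S(j) = (0 + j)*1 = j*1 = j)
N(-486, -688) - S(X(-11, 13)) = -323 - (-3 - 11 + 13) = -323 - 1*(-1) = -323 + 1 = -322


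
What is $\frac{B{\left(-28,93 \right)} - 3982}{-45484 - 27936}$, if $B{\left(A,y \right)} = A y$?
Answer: $\frac{3293}{36710} \approx 0.089703$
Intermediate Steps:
$\frac{B{\left(-28,93 \right)} - 3982}{-45484 - 27936} = \frac{\left(-28\right) 93 - 3982}{-45484 - 27936} = \frac{-2604 - 3982}{-73420} = \left(-6586\right) \left(- \frac{1}{73420}\right) = \frac{3293}{36710}$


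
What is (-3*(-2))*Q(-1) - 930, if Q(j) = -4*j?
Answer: -906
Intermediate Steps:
(-3*(-2))*Q(-1) - 930 = (-3*(-2))*(-4*(-1)) - 930 = 6*4 - 930 = 24 - 930 = -906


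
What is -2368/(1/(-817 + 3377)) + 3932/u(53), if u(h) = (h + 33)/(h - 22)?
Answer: -260608494/43 ≈ -6.0607e+6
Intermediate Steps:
u(h) = (33 + h)/(-22 + h)
-2368/(1/(-817 + 3377)) + 3932/u(53) = -2368/(1/(-817 + 3377)) + 3932/(((33 + 53)/(-22 + 53))) = -2368/(1/2560) + 3932/((86/31)) = -2368/1/2560 + 3932/(((1/31)*86)) = -2368*2560 + 3932/(86/31) = -6062080 + 3932*(31/86) = -6062080 + 60946/43 = -260608494/43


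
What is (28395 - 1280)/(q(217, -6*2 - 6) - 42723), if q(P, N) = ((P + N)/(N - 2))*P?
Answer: -542300/897643 ≈ -0.60414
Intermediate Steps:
q(P, N) = P*(N + P)/(-2 + N) (q(P, N) = ((N + P)/(-2 + N))*P = P*(N + P)/(-2 + N))
(28395 - 1280)/(q(217, -6*2 - 6) - 42723) = (28395 - 1280)/(217*((-6*2 - 6) + 217)/(-2 + (-6*2 - 6)) - 42723) = 27115/(217*((-12 - 6) + 217)/(-2 + (-12 - 6)) - 42723) = 27115/(217*(-18 + 217)/(-2 - 18) - 42723) = 27115/(217*199/(-20) - 42723) = 27115/(217*(-1/20)*199 - 42723) = 27115/(-43183/20 - 42723) = 27115/(-897643/20) = 27115*(-20/897643) = -542300/897643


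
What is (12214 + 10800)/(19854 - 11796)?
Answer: 11507/4029 ≈ 2.8560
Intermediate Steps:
(12214 + 10800)/(19854 - 11796) = 23014/8058 = 23014*(1/8058) = 11507/4029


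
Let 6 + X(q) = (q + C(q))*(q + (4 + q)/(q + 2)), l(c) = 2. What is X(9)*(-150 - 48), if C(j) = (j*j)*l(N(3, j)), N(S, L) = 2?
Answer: -343548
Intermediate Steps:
C(j) = 2*j² (C(j) = (j*j)*2 = j²*2 = 2*j²)
X(q) = -6 + (q + 2*q²)*(q + (4 + q)/(2 + q)) (X(q) = -6 + (q + 2*q²)*(q + (4 + q)/(q + 2)) = -6 + (q + 2*q²)*(q + (4 + q)/(2 + q)))
X(9)*(-150 - 48) = ((-12 - 2*9 + 2*9⁴ + 7*9³ + 11*9²)/(2 + 9))*(-150 - 48) = ((-12 - 18 + 2*6561 + 7*729 + 11*81)/11)*(-198) = ((-12 - 18 + 13122 + 5103 + 891)/11)*(-198) = ((1/11)*19086)*(-198) = (19086/11)*(-198) = -343548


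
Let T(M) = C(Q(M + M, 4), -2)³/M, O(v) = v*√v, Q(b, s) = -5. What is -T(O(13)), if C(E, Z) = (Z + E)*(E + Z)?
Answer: -117649*√13/169 ≈ -2510.0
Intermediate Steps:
O(v) = v^(3/2)
C(E, Z) = (E + Z)² (C(E, Z) = (E + Z)*(E + Z) = (E + Z)²)
T(M) = 117649/M (T(M) = ((-5 - 2)²)³/M = ((-7)²)³/M = 49³/M = 117649/M)
-T(O(13)) = -117649/(13^(3/2)) = -117649/(13*√13) = -117649*√13/169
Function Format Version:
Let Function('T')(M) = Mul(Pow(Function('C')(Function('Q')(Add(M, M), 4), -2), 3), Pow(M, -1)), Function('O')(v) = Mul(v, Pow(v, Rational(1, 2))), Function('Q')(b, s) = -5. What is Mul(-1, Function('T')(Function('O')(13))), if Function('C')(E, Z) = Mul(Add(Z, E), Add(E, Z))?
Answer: Mul(Rational(-117649, 169), Pow(13, Rational(1, 2))) ≈ -2510.0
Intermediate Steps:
Function('O')(v) = Pow(v, Rational(3, 2))
Function('C')(E, Z) = Pow(Add(E, Z), 2) (Function('C')(E, Z) = Mul(Add(E, Z), Add(E, Z)) = Pow(Add(E, Z), 2))
Function('T')(M) = Mul(117649, Pow(M, -1)) (Function('T')(M) = Mul(Pow(Pow(Add(-5, -2), 2), 3), Pow(M, -1)) = Mul(Pow(Pow(-7, 2), 3), Pow(M, -1)) = Mul(Pow(49, 3), Pow(M, -1)) = Mul(117649, Pow(M, -1)))
Mul(-1, Function('T')(Function('O')(13))) = Mul(-1, Mul(117649, Pow(Pow(13, Rational(3, 2)), -1))) = Mul(-1, Mul(117649, Pow(Mul(13, Pow(13, Rational(1, 2))), -1))) = Mul(-1, Mul(117649, Mul(Rational(1, 169), Pow(13, Rational(1, 2))))) = Mul(-1, Mul(Rational(117649, 169), Pow(13, Rational(1, 2)))) = Mul(Rational(-117649, 169), Pow(13, Rational(1, 2)))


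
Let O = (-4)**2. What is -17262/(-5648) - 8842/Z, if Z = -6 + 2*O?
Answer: -12372701/36712 ≈ -337.02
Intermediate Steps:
O = 16
Z = 26 (Z = -6 + 2*16 = -6 + 32 = 26)
-17262/(-5648) - 8842/Z = -17262/(-5648) - 8842/26 = -17262*(-1/5648) - 8842*1/26 = 8631/2824 - 4421/13 = -12372701/36712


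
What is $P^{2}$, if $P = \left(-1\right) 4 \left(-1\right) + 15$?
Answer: $361$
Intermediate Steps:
$P = 19$ ($P = \left(-4\right) \left(-1\right) + 15 = 4 + 15 = 19$)
$P^{2} = 19^{2} = 361$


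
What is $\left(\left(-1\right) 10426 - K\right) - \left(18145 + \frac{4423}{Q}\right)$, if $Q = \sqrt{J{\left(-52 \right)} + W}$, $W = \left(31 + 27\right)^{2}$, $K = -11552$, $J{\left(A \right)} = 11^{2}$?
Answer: $-17019 - \frac{4423 \sqrt{3485}}{3485} \approx -17094.0$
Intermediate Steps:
$J{\left(A \right)} = 121$
$W = 3364$ ($W = 58^{2} = 3364$)
$Q = \sqrt{3485}$ ($Q = \sqrt{121 + 3364} = \sqrt{3485} \approx 59.034$)
$\left(\left(-1\right) 10426 - K\right) - \left(18145 + \frac{4423}{Q}\right) = \left(\left(-1\right) 10426 - -11552\right) - \left(18145 + \frac{4423}{\sqrt{3485}}\right) = \left(-10426 + 11552\right) - \left(18145 + 4423 \frac{\sqrt{3485}}{3485}\right) = 1126 - \left(18145 + \frac{4423 \sqrt{3485}}{3485}\right) = -17019 - \frac{4423 \sqrt{3485}}{3485}$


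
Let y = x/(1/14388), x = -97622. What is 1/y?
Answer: -1/1404585336 ≈ -7.1195e-10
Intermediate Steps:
y = -1404585336 (y = -97622/(1/14388) = -97622/1/14388 = -97622*14388 = -1404585336)
1/y = 1/(-1404585336) = -1/1404585336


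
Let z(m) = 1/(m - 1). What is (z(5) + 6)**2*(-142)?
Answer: -44375/8 ≈ -5546.9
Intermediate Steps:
z(m) = 1/(-1 + m)
(z(5) + 6)**2*(-142) = (1/(-1 + 5) + 6)**2*(-142) = (1/4 + 6)**2*(-142) = (25/4)**2*(-142) = (625/16)*(-142) = -44375/8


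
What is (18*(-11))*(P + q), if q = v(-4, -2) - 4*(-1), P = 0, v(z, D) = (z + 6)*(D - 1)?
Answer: 396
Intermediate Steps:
v(z, D) = (-1 + D)*(6 + z) (v(z, D) = (6 + z)*(-1 + D) = (-1 + D)*(6 + z))
q = -2 (q = (-6 - 1*(-4) + 6*(-2) - 2*(-4)) - 4*(-1) = (-6 + 4 - 12 + 8) - 1*(-4) = -6 + 4 = -2)
(18*(-11))*(P + q) = (18*(-11))*(0 - 2) = -198*(-2) = 396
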